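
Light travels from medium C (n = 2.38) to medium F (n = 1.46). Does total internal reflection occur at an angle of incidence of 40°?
θc = arcsin(n₂/n₁) = 37.84°; 40° > θc, so yes — total internal reflection.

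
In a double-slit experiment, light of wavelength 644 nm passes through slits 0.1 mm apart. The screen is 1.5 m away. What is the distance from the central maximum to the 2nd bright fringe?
y = mλL/d = 19.32 mm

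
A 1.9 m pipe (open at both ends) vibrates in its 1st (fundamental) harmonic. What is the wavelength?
λₙ = 2L/n = 3.8 m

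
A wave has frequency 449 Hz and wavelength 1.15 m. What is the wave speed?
v = fλ = 516.3 m/s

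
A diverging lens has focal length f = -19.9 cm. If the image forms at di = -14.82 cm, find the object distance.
1/do = 1/f − 1/di → do = 58.05 cm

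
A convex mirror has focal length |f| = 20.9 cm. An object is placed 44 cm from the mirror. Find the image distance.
f = −20.9 cm (convex); 1/di = 1/f − 1/do → di = -14.17 cm (virtual image, behind mirror)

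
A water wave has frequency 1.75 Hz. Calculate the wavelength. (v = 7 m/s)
λ = v/f = 4 m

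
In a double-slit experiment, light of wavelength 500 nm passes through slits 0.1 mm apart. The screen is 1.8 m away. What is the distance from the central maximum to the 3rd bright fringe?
y = mλL/d = 27 mm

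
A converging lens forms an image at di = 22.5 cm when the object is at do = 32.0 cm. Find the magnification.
M = −di/do = -0.7031 (inverted image)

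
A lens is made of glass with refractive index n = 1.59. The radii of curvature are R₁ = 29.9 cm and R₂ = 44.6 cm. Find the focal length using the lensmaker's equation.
1/f = (n − 1)(1/R₁ − 1/R₂) → f = 153.8 cm (converging lens)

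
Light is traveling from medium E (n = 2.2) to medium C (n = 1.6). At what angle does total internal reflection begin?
θc = arcsin(n₂/n₁) = 46.66°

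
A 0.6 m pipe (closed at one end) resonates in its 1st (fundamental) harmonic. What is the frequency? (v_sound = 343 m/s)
fₙ = nv/(4L) = 142.9 Hz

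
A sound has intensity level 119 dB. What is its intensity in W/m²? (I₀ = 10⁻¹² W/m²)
I = I₀·10^(β/10) = 7.94 × 10⁻¹ W/m²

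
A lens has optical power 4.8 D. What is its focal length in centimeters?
f = 1/P = 20.83 cm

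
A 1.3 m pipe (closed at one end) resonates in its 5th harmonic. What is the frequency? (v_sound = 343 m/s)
fₙ = nv/(4L) = 329.8 Hz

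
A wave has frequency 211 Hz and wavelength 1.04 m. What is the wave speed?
v = fλ = 219.4 m/s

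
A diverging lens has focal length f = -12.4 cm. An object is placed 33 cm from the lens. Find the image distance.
1/di = 1/f − 1/do → di = -9.013 cm (virtual image)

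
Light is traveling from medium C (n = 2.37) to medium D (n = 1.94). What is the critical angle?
θc = arcsin(n₂/n₁) = 54.94°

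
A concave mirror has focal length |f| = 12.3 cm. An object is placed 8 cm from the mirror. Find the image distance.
f = +12.3 cm (concave); 1/di = 1/f − 1/do → di = -22.88 cm (virtual image, behind mirror)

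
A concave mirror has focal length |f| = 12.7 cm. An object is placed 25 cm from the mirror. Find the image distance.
f = +12.7 cm (concave); 1/di = 1/f − 1/do → di = 25.81 cm (real image, in front of mirror)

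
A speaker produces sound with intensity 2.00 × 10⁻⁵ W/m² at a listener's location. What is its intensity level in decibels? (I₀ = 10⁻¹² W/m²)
β = 10·log₁₀(I/I₀) = 73.01 dB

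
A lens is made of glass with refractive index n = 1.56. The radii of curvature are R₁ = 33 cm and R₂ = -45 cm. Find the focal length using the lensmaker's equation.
1/f = (n − 1)(1/R₁ − 1/R₂) → f = 34 cm (converging lens)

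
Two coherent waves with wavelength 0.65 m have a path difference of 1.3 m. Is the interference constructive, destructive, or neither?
constructive — path difference = 2λ, a whole number of wavelengths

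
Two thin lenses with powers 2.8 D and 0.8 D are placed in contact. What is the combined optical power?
P_total = P₁ + P₂ = 3.6 D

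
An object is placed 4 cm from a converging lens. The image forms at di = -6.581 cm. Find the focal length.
1/f = 1/do + 1/di → f = 10.2 cm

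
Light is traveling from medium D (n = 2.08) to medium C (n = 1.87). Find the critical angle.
θc = arcsin(n₂/n₁) = 64.03°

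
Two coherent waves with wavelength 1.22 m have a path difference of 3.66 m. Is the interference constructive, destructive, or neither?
constructive — path difference = 3λ, a whole number of wavelengths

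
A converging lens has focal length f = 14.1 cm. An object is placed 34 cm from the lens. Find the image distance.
1/di = 1/f − 1/do → di = 24.09 cm (real image)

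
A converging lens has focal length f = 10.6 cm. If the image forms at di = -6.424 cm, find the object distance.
1/do = 1/f − 1/di → do = 4 cm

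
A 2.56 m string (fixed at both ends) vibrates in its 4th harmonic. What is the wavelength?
λₙ = 2L/n = 1.28 m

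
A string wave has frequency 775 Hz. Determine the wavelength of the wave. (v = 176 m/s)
λ = v/f = 0.2271 m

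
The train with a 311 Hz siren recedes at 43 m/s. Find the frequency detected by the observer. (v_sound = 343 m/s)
f_obs = f·v/(v + v_s) = 276.4 Hz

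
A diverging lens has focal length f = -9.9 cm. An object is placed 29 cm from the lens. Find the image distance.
1/di = 1/f − 1/do → di = -7.38 cm (virtual image)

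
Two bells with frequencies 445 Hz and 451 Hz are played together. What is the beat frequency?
6 Hz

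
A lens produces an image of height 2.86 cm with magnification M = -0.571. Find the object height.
ho = |hi|/|M| = 5.009 cm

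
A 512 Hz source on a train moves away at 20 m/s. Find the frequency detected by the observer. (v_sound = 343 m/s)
f_obs = f·v/(v + v_s) = 483.8 Hz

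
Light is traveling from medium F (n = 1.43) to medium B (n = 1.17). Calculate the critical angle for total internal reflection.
θc = arcsin(n₂/n₁) = 54.9°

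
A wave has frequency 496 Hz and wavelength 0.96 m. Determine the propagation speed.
v = fλ = 476.2 m/s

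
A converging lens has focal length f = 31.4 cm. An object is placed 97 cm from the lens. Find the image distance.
1/di = 1/f − 1/do → di = 46.43 cm (real image)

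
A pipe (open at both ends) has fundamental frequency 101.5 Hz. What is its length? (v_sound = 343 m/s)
L = v/(2f₁) = 1.69 m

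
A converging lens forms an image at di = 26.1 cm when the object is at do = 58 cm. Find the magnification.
M = −di/do = -0.45 (inverted image)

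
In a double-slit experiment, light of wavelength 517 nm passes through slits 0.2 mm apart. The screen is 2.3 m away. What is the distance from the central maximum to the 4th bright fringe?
y = mλL/d = 23.78 mm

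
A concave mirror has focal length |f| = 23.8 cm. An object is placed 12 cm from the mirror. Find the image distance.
f = +23.8 cm (concave); 1/di = 1/f − 1/do → di = -24.2 cm (virtual image, behind mirror)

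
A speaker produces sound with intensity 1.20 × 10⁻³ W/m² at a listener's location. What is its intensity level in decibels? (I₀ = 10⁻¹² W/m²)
β = 10·log₁₀(I/I₀) = 90.79 dB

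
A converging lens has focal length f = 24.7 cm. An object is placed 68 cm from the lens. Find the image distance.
1/di = 1/f − 1/do → di = 38.79 cm (real image)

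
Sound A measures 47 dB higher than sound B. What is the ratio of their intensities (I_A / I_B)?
I_A/I_B = 10^(Δβ/10) = 50120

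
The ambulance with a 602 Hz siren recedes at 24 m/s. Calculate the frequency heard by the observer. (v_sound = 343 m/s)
f_obs = f·v/(v + v_s) = 562.6 Hz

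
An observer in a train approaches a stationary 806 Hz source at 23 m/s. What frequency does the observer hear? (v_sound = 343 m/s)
f_obs = f·(v + v_o)/v = 860 Hz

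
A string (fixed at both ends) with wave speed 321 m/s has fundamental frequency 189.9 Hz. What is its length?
L = v/(2f₁) = 0.8452 m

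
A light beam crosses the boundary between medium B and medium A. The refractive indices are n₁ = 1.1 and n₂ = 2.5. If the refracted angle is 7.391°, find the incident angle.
sin θ₁ = (n₂/n₁)·sin θ₂ → θ₁ = 17°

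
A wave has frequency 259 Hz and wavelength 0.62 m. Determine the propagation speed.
v = fλ = 160.6 m/s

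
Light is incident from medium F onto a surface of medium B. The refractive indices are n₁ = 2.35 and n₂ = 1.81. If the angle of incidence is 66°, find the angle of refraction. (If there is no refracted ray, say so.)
sin θ₂ = (n₁/n₂)·sin θ₁ = 1.186 > 1, so there is no refracted ray — the light undergoes total internal reflection.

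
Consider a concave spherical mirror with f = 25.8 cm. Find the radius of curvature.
R = 2|f| = 51.6 cm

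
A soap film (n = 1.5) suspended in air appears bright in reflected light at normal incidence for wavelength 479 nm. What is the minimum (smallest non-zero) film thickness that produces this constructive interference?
2nt = (m − ½)λ with m = 1 → t = (m − ½)λ/(2n) = 79.83 nm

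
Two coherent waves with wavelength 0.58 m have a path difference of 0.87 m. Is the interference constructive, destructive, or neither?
destructive — path difference = 1.5λ, an odd multiple of λ/2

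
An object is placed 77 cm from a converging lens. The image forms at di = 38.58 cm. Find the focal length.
1/f = 1/do + 1/di → f = 25.7 cm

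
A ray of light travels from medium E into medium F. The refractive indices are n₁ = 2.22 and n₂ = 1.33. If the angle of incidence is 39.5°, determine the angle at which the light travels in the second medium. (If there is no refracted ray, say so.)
sin θ₂ = (n₁/n₂)·sin θ₁ = 1.062 > 1, so there is no refracted ray — the light undergoes total internal reflection.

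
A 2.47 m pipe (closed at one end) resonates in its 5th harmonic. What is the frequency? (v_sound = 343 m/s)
fₙ = nv/(4L) = 173.6 Hz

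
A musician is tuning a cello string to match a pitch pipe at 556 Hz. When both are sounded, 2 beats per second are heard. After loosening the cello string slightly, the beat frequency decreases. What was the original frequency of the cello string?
558 Hz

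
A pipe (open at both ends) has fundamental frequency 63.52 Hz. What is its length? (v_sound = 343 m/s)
L = v/(2f₁) = 2.7 m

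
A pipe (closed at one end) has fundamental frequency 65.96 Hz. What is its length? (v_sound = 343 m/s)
L = v/(4f₁) = 1.3 m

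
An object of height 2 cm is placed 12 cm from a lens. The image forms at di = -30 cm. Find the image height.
hi = (-di/do) × ho = 5 cm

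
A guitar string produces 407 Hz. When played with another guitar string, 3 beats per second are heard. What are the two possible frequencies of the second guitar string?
f₂ = 407 ± 3 Hz → 410 Hz or 404 Hz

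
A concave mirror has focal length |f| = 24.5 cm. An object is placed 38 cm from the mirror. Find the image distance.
f = +24.5 cm (concave); 1/di = 1/f − 1/do → di = 68.96 cm (real image, in front of mirror)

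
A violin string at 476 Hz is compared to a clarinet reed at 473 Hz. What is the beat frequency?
3 Hz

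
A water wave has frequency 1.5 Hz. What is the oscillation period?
T = 1/f = 0.6667 s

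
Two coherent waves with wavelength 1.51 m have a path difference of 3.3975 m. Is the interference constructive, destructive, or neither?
neither (partial) — path difference = 2.25λ, neither a whole number of wavelengths nor an odd multiple of λ/2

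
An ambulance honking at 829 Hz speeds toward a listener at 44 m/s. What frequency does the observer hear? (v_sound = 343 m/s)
f_obs = f·v/(v − v_s) = 951 Hz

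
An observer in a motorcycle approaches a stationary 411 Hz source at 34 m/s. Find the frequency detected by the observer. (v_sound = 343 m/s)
f_obs = f·(v + v_o)/v = 451.7 Hz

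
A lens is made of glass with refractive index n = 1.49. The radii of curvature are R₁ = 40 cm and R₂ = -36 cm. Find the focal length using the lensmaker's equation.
1/f = (n − 1)(1/R₁ − 1/R₂) → f = 38.67 cm (converging lens)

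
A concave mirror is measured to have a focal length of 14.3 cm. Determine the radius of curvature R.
R = 2|f| = 28.6 cm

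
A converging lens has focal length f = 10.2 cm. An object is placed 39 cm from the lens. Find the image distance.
1/di = 1/f − 1/do → di = 13.81 cm (real image)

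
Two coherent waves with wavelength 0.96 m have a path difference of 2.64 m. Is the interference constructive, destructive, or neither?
neither (partial) — path difference = 2.75λ, neither a whole number of wavelengths nor an odd multiple of λ/2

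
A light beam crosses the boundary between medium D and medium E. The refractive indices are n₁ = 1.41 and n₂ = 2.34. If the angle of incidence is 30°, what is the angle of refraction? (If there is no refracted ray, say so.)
sin θ₂ = (n₁/n₂)·sin θ₁ = 0.3013 → θ₂ = 17.53°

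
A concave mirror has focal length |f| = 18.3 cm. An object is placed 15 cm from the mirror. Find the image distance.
f = +18.3 cm (concave); 1/di = 1/f − 1/do → di = -83.18 cm (virtual image, behind mirror)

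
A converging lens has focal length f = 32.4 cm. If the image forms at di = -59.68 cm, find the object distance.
1/do = 1/f − 1/di → do = 21 cm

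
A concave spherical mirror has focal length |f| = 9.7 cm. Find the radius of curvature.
R = 2|f| = 19.4 cm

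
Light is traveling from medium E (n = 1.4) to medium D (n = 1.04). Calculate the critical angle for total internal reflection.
θc = arcsin(n₂/n₁) = 47.98°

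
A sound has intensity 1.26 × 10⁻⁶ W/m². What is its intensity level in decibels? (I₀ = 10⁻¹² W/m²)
β = 10·log₁₀(I/I₀) = 61 dB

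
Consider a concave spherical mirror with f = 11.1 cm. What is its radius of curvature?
R = 2|f| = 22.2 cm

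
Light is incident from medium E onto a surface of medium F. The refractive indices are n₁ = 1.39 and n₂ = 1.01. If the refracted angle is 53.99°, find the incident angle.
sin θ₁ = (n₂/n₁)·sin θ₂ → θ₁ = 36°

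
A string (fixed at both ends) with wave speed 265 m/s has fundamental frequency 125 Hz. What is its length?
L = v/(2f₁) = 1.06 m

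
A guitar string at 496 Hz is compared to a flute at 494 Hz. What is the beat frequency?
2 Hz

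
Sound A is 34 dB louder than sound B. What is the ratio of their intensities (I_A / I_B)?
I_A/I_B = 10^(Δβ/10) = 2512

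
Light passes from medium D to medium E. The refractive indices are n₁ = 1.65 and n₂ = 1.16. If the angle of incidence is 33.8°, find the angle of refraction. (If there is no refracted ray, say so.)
sin θ₂ = (n₁/n₂)·sin θ₁ = 0.7913 → θ₂ = 52.31°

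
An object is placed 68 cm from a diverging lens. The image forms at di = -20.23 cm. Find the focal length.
1/f = 1/do + 1/di → f = -28.8 cm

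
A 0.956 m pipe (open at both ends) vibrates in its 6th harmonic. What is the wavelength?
λₙ = 2L/n = 0.3187 m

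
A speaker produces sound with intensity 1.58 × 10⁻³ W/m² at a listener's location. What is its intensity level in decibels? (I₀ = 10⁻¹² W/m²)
β = 10·log₁₀(I/I₀) = 91.99 dB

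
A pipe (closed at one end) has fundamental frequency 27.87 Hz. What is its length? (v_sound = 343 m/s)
L = v/(4f₁) = 3.077 m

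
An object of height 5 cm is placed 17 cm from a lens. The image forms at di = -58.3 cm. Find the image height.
hi = (-di/do) × ho = 17.15 cm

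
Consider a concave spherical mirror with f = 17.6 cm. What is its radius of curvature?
R = 2|f| = 35.2 cm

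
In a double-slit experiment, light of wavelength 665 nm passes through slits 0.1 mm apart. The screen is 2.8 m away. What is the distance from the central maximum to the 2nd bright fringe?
y = mλL/d = 37.24 mm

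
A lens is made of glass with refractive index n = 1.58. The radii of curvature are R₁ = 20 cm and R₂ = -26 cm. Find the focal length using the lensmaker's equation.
1/f = (n − 1)(1/R₁ − 1/R₂) → f = 19.49 cm (converging lens)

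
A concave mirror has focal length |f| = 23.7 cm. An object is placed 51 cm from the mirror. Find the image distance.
f = +23.7 cm (concave); 1/di = 1/f − 1/do → di = 44.27 cm (real image, in front of mirror)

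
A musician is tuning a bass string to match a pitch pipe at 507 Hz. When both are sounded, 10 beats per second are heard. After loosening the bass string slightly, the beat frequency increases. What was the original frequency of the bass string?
497 Hz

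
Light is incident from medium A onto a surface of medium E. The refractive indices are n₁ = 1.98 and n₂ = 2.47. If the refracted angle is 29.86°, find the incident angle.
sin θ₁ = (n₂/n₁)·sin θ₂ → θ₁ = 38.4°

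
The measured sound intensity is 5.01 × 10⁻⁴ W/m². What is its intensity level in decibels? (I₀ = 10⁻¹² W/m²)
β = 10·log₁₀(I/I₀) = 87 dB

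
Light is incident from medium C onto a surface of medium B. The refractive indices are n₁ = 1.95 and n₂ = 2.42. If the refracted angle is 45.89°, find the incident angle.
sin θ₁ = (n₂/n₁)·sin θ₂ → θ₁ = 63.01°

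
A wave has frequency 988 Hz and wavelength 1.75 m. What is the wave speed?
v = fλ = 1729 m/s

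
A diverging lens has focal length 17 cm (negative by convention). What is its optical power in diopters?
P = 1/f = -5.882 D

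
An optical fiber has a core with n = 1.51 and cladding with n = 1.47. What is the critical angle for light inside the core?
θc = arcsin(n_cladding/n_core) = 76.78°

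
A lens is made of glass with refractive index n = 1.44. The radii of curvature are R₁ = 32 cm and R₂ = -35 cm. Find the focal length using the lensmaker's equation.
1/f = (n − 1)(1/R₁ − 1/R₂) → f = 37.99 cm (converging lens)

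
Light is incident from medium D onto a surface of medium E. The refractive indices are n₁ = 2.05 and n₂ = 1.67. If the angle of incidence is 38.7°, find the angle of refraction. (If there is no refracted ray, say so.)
sin θ₂ = (n₁/n₂)·sin θ₁ = 0.7675 → θ₂ = 50.13°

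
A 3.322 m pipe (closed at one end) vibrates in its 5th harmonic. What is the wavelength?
λₙ = 4L/n = 2.658 m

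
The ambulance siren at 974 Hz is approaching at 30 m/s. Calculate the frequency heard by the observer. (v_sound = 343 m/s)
f_obs = f·v/(v − v_s) = 1067 Hz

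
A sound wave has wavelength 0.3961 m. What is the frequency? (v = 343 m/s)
f = v/λ = 865.9 Hz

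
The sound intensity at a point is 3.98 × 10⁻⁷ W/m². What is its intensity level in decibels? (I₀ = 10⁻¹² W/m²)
β = 10·log₁₀(I/I₀) = 56 dB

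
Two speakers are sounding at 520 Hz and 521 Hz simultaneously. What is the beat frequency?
1 Hz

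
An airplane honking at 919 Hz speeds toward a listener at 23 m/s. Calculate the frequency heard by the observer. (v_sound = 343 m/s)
f_obs = f·v/(v − v_s) = 985.1 Hz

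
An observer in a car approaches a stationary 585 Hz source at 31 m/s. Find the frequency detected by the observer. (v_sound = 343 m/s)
f_obs = f·(v + v_o)/v = 637.9 Hz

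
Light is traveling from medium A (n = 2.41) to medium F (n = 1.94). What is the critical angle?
θc = arcsin(n₂/n₁) = 53.61°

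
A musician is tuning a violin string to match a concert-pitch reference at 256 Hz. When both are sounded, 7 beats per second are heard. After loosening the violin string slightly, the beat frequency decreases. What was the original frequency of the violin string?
263 Hz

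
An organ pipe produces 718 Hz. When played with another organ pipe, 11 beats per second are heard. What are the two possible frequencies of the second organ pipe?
f₂ = 718 ± 11 Hz → 729 Hz or 707 Hz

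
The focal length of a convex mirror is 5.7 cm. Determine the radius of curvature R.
R = 2|f| = 11.4 cm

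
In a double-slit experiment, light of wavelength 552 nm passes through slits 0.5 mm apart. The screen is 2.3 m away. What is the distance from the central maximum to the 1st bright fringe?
y = mλL/d = 2.539 mm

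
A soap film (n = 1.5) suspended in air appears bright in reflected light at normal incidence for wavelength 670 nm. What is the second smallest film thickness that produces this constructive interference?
2nt = (m − ½)λ with m = 2 → t = (m − ½)λ/(2n) = 335 nm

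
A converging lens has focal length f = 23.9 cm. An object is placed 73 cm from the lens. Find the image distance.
1/di = 1/f − 1/do → di = 35.53 cm (real image)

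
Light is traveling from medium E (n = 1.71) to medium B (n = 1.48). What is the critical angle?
θc = arcsin(n₂/n₁) = 59.94°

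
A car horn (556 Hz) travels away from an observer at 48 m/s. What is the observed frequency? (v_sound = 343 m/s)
f_obs = f·v/(v + v_s) = 487.7 Hz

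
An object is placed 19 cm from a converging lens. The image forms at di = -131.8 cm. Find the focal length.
1/f = 1/do + 1/di → f = 22.2 cm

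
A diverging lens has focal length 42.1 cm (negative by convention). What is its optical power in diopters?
P = 1/f = -2.375 D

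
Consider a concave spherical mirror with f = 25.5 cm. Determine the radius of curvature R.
R = 2|f| = 51 cm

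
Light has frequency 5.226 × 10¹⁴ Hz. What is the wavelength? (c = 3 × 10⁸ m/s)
λ = c/f = 574.1 nm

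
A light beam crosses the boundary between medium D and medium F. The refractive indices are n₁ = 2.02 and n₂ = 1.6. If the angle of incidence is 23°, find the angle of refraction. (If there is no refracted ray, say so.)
sin θ₂ = (n₁/n₂)·sin θ₁ = 0.4933 → θ₂ = 29.56°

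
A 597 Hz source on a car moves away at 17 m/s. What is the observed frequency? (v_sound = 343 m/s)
f_obs = f·v/(v + v_s) = 568.8 Hz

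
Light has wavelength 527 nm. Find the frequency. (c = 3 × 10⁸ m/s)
f = c/λ = 5.693 × 10¹⁴ Hz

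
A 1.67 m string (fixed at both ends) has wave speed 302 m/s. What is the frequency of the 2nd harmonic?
fₙ = nv/(2L) = 180.8 Hz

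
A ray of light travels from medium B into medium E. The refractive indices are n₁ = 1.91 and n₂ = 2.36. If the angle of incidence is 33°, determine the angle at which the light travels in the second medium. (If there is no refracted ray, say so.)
sin θ₂ = (n₁/n₂)·sin θ₁ = 0.4408 → θ₂ = 26.15°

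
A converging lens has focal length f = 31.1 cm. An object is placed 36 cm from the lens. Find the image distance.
1/di = 1/f − 1/do → di = 228.5 cm (real image)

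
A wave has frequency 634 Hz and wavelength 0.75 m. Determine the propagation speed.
v = fλ = 475.5 m/s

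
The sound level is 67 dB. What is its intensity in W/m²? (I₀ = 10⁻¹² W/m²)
I = I₀·10^(β/10) = 5.01 × 10⁻⁶ W/m²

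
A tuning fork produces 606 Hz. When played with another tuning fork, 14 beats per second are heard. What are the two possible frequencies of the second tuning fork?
f₂ = 606 ± 14 Hz → 620 Hz or 592 Hz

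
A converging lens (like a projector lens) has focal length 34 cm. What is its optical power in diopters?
P = 1/f = 2.941 D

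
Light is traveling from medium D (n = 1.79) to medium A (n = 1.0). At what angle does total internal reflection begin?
θc = arcsin(n₂/n₁) = 33.96°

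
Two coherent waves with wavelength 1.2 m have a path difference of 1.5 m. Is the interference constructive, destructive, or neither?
neither (partial) — path difference = 1.25λ, neither a whole number of wavelengths nor an odd multiple of λ/2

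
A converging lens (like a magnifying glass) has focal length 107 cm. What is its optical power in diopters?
P = 1/f = 0.9346 D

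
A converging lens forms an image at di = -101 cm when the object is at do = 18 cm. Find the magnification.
M = −di/do = 5.611 (upright image)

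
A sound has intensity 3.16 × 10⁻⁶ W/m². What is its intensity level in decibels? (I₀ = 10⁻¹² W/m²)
β = 10·log₁₀(I/I₀) = 65 dB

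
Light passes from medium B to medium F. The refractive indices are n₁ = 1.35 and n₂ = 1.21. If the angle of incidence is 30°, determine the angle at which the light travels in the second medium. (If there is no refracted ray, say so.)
sin θ₂ = (n₁/n₂)·sin θ₁ = 0.5579 → θ₂ = 33.91°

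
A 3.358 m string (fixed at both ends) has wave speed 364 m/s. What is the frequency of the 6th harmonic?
fₙ = nv/(2L) = 325.2 Hz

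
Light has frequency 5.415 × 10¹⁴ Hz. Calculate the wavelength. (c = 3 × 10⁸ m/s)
λ = c/f = 554 nm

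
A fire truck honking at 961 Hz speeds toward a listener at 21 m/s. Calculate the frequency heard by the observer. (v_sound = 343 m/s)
f_obs = f·v/(v − v_s) = 1024 Hz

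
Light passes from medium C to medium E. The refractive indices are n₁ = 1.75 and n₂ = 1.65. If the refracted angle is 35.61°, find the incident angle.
sin θ₁ = (n₂/n₁)·sin θ₂ → θ₁ = 33.3°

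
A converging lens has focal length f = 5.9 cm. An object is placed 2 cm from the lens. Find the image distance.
1/di = 1/f − 1/do → di = -3.026 cm (virtual image)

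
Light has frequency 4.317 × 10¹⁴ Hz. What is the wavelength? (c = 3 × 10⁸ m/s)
λ = c/f = 694.9 nm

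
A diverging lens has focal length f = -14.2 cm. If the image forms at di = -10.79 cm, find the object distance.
1/do = 1/f − 1/di → do = 44.93 cm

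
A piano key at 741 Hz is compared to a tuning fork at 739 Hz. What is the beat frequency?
2 Hz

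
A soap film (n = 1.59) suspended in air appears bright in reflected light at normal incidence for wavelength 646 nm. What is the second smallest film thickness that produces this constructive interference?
2nt = (m − ½)λ with m = 2 → t = (m − ½)λ/(2n) = 304.7 nm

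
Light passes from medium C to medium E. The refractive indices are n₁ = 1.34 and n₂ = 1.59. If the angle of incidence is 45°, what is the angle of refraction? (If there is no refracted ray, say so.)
sin θ₂ = (n₁/n₂)·sin θ₁ = 0.5959 → θ₂ = 36.58°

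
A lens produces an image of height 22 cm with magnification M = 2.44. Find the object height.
ho = |hi|/|M| = 9.016 cm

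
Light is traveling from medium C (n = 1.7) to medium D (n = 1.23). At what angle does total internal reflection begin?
θc = arcsin(n₂/n₁) = 46.35°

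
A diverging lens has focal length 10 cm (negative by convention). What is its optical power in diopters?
P = 1/f = -10 D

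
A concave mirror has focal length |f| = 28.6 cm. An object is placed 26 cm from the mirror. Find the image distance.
f = +28.6 cm (concave); 1/di = 1/f − 1/do → di = -286 cm (virtual image, behind mirror)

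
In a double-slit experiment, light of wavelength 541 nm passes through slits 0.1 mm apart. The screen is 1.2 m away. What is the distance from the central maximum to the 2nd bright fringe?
y = mλL/d = 12.98 mm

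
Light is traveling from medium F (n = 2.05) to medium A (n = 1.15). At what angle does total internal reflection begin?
θc = arcsin(n₂/n₁) = 34.12°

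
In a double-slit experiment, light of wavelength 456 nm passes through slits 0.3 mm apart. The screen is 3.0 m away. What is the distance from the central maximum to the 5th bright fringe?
y = mλL/d = 22.8 mm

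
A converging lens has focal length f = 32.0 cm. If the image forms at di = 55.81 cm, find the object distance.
1/do = 1/f − 1/di → do = 75.01 cm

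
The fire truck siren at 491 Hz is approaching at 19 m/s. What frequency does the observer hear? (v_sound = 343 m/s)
f_obs = f·v/(v − v_s) = 519.8 Hz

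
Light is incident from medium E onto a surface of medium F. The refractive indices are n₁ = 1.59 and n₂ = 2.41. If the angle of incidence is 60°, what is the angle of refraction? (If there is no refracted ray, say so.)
sin θ₂ = (n₁/n₂)·sin θ₁ = 0.5714 → θ₂ = 34.85°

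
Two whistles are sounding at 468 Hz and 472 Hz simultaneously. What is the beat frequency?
4 Hz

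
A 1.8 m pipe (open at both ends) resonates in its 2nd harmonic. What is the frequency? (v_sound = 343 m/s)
fₙ = nv/(2L) = 190.6 Hz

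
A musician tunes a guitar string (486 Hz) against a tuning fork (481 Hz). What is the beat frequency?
5 Hz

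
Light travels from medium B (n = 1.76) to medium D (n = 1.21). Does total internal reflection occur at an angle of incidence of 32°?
θc = arcsin(n₂/n₁) = 43.43°; 32° < θc, so no — the ray refracts.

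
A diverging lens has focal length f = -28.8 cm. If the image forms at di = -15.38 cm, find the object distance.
1/do = 1/f − 1/di → do = 33.01 cm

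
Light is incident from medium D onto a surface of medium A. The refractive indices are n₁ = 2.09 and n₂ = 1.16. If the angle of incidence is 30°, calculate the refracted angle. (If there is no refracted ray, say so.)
sin θ₂ = (n₁/n₂)·sin θ₁ = 0.9009 → θ₂ = 64.27°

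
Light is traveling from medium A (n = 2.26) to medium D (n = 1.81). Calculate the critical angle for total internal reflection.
θc = arcsin(n₂/n₁) = 53.21°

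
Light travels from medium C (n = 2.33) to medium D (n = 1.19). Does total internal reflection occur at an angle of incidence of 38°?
θc = arcsin(n₂/n₁) = 30.71°; 38° > θc, so yes — total internal reflection.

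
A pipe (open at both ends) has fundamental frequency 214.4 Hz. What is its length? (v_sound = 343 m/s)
L = v/(2f₁) = 0.7999 m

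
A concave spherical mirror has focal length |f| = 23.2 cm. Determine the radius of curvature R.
R = 2|f| = 46.4 cm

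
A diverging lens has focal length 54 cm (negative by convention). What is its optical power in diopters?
P = 1/f = -1.852 D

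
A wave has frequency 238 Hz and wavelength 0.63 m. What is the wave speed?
v = fλ = 149.9 m/s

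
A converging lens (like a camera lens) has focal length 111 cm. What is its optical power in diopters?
P = 1/f = 0.9009 D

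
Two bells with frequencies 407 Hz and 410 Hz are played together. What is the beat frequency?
3 Hz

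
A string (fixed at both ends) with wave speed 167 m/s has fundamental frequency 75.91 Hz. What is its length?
L = v/(2f₁) = 1.1 m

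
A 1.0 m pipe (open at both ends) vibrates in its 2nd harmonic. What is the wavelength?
λₙ = 2L/n = 1 m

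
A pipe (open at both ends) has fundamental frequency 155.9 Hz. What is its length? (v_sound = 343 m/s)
L = v/(2f₁) = 1.1 m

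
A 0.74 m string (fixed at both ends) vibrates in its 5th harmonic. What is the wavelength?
λₙ = 2L/n = 0.296 m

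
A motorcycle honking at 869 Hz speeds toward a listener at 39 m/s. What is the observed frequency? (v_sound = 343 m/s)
f_obs = f·v/(v − v_s) = 980.5 Hz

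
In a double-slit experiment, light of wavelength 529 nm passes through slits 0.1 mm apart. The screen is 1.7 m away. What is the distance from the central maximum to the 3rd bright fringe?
y = mλL/d = 26.98 mm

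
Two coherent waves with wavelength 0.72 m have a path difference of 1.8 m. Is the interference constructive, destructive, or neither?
destructive — path difference = 2.5λ, an odd multiple of λ/2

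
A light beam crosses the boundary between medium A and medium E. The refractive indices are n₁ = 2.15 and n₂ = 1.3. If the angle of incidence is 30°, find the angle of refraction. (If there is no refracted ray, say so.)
sin θ₂ = (n₁/n₂)·sin θ₁ = 0.8269 → θ₂ = 55.78°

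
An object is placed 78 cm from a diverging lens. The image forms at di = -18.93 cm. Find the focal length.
1/f = 1/do + 1/di → f = -25 cm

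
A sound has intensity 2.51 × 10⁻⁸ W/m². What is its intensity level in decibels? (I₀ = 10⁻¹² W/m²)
β = 10·log₁₀(I/I₀) = 44 dB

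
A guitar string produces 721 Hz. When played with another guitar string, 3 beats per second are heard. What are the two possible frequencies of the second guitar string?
f₂ = 721 ± 3 Hz → 724 Hz or 718 Hz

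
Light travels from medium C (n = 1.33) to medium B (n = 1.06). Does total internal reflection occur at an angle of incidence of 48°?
θc = arcsin(n₂/n₁) = 52.84°; 48° < θc, so no — the ray refracts.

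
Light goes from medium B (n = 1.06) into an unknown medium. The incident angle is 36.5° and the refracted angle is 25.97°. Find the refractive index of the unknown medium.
n₂ = n₁·sin θ₁ / sin θ₂ = 1.44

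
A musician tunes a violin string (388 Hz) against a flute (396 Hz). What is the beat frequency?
8 Hz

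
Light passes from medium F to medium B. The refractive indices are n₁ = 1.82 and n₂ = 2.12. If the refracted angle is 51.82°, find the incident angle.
sin θ₁ = (n₂/n₁)·sin θ₂ → θ₁ = 66.3°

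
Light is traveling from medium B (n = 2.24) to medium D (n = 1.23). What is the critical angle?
θc = arcsin(n₂/n₁) = 33.31°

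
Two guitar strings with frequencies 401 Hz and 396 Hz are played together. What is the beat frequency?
5 Hz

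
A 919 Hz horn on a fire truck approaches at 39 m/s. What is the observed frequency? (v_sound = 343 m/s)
f_obs = f·v/(v − v_s) = 1037 Hz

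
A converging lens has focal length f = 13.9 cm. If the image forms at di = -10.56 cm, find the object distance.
1/do = 1/f − 1/di → do = 6.001 cm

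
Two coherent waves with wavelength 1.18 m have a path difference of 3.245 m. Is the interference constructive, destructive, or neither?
neither (partial) — path difference = 2.75λ, neither a whole number of wavelengths nor an odd multiple of λ/2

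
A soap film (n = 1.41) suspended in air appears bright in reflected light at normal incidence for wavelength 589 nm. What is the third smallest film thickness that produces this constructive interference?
2nt = (m − ½)λ with m = 3 → t = (m − ½)λ/(2n) = 522.2 nm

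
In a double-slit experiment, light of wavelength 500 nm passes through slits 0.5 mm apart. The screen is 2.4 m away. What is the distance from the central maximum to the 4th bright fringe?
y = mλL/d = 9.6 mm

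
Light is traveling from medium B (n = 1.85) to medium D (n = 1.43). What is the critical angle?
θc = arcsin(n₂/n₁) = 50.62°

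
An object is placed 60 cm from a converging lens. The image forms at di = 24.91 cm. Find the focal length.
1/f = 1/do + 1/di → f = 17.6 cm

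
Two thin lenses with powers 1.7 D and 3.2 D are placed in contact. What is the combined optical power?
P_total = P₁ + P₂ = 4.9 D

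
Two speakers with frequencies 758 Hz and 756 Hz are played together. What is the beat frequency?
2 Hz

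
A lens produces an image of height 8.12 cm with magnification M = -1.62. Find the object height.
ho = |hi|/|M| = 5.012 cm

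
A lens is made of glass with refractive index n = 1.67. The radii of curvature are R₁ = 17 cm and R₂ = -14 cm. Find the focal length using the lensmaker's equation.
1/f = (n − 1)(1/R₁ − 1/R₂) → f = 11.46 cm (converging lens)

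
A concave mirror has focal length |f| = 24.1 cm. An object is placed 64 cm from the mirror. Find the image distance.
f = +24.1 cm (concave); 1/di = 1/f − 1/do → di = 38.66 cm (real image, in front of mirror)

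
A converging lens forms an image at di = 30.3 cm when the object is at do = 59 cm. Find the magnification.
M = −di/do = -0.5136 (inverted image)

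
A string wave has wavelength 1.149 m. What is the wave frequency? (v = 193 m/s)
f = v/λ = 168 Hz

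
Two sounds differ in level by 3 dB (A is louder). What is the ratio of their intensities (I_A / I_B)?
I_A/I_B = 10^(Δβ/10) = 1.995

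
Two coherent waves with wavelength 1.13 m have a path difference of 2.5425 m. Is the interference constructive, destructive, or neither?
neither (partial) — path difference = 2.25λ, neither a whole number of wavelengths nor an odd multiple of λ/2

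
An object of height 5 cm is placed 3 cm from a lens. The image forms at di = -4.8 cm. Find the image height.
hi = (-di/do) × ho = 8 cm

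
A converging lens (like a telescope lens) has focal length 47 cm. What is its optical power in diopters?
P = 1/f = 2.128 D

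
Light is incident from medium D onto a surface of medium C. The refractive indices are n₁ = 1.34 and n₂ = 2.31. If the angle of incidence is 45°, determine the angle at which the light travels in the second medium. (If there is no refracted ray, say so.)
sin θ₂ = (n₁/n₂)·sin θ₁ = 0.4102 → θ₂ = 24.22°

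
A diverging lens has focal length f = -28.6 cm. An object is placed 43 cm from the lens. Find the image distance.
1/di = 1/f − 1/do → di = -17.18 cm (virtual image)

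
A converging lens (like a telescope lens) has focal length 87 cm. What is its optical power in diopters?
P = 1/f = 1.149 D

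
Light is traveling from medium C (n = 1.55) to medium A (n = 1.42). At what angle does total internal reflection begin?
θc = arcsin(n₂/n₁) = 66.37°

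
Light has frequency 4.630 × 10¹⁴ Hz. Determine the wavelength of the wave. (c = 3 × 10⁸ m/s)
λ = c/f = 647.9 nm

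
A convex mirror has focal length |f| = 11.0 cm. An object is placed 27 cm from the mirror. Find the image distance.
f = −11.0 cm (convex); 1/di = 1/f − 1/do → di = -7.816 cm (virtual image, behind mirror)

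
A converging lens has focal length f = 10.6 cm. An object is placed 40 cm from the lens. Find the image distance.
1/di = 1/f − 1/do → di = 14.42 cm (real image)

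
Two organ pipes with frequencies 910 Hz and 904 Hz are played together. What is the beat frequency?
6 Hz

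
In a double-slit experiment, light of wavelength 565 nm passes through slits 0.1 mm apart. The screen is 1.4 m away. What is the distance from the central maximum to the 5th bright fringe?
y = mλL/d = 39.55 mm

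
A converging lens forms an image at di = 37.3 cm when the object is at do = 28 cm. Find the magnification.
M = −di/do = -1.332 (inverted image)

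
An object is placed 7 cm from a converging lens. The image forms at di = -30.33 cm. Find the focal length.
1/f = 1/do + 1/di → f = 9.1 cm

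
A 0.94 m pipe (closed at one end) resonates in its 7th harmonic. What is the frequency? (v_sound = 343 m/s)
fₙ = nv/(4L) = 638.6 Hz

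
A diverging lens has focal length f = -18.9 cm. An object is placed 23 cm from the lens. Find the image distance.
1/di = 1/f − 1/do → di = -10.37 cm (virtual image)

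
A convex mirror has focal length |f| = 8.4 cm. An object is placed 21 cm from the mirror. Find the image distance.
f = −8.4 cm (convex); 1/di = 1/f − 1/do → di = -6 cm (virtual image, behind mirror)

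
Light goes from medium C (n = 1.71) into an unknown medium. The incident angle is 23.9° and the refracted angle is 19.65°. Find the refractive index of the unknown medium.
n₂ = n₁·sin θ₁ / sin θ₂ = 2.06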